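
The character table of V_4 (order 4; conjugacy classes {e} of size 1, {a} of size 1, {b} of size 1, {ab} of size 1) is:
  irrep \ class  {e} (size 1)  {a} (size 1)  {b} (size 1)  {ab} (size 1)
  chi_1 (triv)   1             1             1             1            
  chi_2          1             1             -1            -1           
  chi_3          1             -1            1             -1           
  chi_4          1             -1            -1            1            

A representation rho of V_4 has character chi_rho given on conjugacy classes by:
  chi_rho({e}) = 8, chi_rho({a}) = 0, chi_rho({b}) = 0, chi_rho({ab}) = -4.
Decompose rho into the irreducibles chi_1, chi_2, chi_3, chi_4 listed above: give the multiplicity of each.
Multiplicities: chi_1: 1, chi_2: 3, chi_3: 3, chi_4: 1.

Proof sketch: Use <chi_rho, chi> = (1/|G|) sum_C |C| * chi_rho(C) * conj(chi(C)) with |G| = 4 for each irreducible chi in the table:
  <chi_rho, chi_1> = (1/4)[1*(8)*conj(1) + 1*(0)*conj(1) + 1*(0)*conj(1) + 1*(-4)*conj(1)]
      = (1/4)[(8) + (0) + (0) + (-4)] = 4/4 = 1
  <chi_rho, chi_2> = (1/4)[1*(8)*conj(1) + 1*(0)*conj(1) + 1*(0)*conj(-1) + 1*(-4)*conj(-1)]
      = (1/4)[(8) + (0) + (0) + (4)] = 12/4 = 3
  <chi_rho, chi_3> = (1/4)[1*(8)*conj(1) + 1*(0)*conj(-1) + 1*(0)*conj(1) + 1*(-4)*conj(-1)]
      = (1/4)[(8) + (0) + (0) + (4)] = 12/4 = 3
  <chi_rho, chi_4> = (1/4)[1*(8)*conj(1) + 1*(0)*conj(-1) + 1*(0)*conj(-1) + 1*(-4)*conj(1)]
      = (1/4)[(8) + (0) + (0) + (-4)] = 4/4 = 1
Dimension check: dim(rho) = sum (mult * dim) = 1*1 + 3*1 + 3*1 + 1*1 = 8 = chi_rho(e) = 8.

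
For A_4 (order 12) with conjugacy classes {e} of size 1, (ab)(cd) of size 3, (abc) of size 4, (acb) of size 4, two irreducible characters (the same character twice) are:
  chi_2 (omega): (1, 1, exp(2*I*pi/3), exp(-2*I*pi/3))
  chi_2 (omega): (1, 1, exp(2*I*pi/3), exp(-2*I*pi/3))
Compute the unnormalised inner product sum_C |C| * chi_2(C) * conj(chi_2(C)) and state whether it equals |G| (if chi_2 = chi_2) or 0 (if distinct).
Sum = 12 = |G| = 12; so <chi_2, chi_2> = 1 (norm-1 confirms irreducibility).

Derivation: Compute term by term over conjugacy classes (|C| * chi_2(C) * conj(chi_2(C))):
  1*(1)*conj(1) + 3*(1)*conj(1) + 4*(exp(2*I*pi/3))*conj(exp(2*I*pi/3)) + 4*(exp(-2*I*pi/3))*conj(exp(-2*I*pi/3))
  = (1) + (3) + (4) + (4)
  = 12.
(Exp terms are combined using exp(i*s)*conj(exp(i*t)) = exp(i*(s-t)), and sums of them are collapsed using the identity that for every m > 1 the m distinct m-th roots of unity sum to 0, e.g. 1 + exp(2*I*pi/3) + exp(-2*I*pi/3) = 0.)
Dividing by |G| = 12 gives 12/12 = 1, matching the row-orthogonality relation <chi_2, chi_2> = [chi_2 = chi_2].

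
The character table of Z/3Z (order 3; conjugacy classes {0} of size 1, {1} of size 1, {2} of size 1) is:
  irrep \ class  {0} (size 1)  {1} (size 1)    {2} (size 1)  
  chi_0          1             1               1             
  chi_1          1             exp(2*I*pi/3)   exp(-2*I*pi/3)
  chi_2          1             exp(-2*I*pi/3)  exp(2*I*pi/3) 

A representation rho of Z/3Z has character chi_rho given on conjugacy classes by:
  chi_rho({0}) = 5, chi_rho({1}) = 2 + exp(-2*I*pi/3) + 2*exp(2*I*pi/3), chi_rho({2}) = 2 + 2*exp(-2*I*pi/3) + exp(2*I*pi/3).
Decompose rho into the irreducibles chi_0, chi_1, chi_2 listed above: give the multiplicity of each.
Multiplicities: chi_0: 2, chi_1: 2, chi_2: 1.

Details: Use <chi_rho, chi> = (1/|G|) sum_C |C| * chi_rho(C) * conj(chi(C)) with |G| = 3 for each irreducible chi in the table:
  <chi_rho, chi_0> = (1/3)[1*(5)*conj(1) + 1*(2 + exp(-2*I*pi/3) + 2*exp(2*I*pi/3))*conj(1) + 1*(2 + 2*exp(-2*I*pi/3) + exp(2*I*pi/3))*conj(1)]
      = (1/3)[(5) + (2 + exp(-2*I*pi/3) + 2*exp(2*I*pi/3)) + (2 + 2*exp(-2*I*pi/3) + exp(2*I*pi/3))] = 6/3 = 2
  <chi_rho, chi_1> = (1/3)[1*(5)*conj(1) + 1*(2 + exp(-2*I*pi/3) + 2*exp(2*I*pi/3))*conj(exp(2*I*pi/3)) + 1*(2 + 2*exp(-2*I*pi/3) + exp(2*I*pi/3))*conj(exp(-2*I*pi/3))]
      = (1/3)[(5) + (2 + 2*exp(-2*I*pi/3) + exp(2*I*pi/3)) + (2 + exp(-2*I*pi/3) + 2*exp(2*I*pi/3))] = 6/3 = 2
  <chi_rho, chi_2> = (1/3)[1*(5)*conj(1) + 1*(2 + exp(-2*I*pi/3) + 2*exp(2*I*pi/3))*conj(exp(-2*I*pi/3)) + 1*(2 + 2*exp(-2*I*pi/3) + exp(2*I*pi/3))*conj(exp(2*I*pi/3))]
      = (1/3)[(5) + (-1) + (-1)] = 3/3 = 1
(Exp terms are combined using exp(i*s)*conj(exp(i*t)) = exp(i*(s-t)), and sums of them are collapsed using the identity that for every m > 1 the m distinct m-th roots of unity sum to 0, e.g. 1 + exp(2*I*pi/3) + exp(-2*I*pi/3) = 0.)
Dimension check: dim(rho) = sum (mult * dim) = 2*1 + 2*1 + 1*1 = 5 = chi_rho(e) = 5.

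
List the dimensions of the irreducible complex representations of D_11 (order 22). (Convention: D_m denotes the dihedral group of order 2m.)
Dimensions: 1, 1, 2, 2, 2, 2, 2

Explanation: There are 7 irreducibles (= number of conjugacy classes). Their dimensions d_i satisfy sum d_i^2 = |G| = 22: 1 + 1 + 4 + 4 + 4 + 4 + 4 = 22.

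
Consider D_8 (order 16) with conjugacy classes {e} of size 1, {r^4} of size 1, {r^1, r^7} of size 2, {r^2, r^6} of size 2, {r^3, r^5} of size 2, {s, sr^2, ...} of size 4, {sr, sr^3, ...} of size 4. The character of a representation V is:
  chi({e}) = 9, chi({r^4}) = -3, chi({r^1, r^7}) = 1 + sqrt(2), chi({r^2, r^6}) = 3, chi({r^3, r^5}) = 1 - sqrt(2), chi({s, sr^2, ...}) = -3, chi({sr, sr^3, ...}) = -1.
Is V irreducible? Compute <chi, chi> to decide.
Not irreducible (reducible): <chi, chi> = 10 > 1.

Explanation: <chi, chi> = (1/|G|) sum_C |C| * |chi(C)|^2 = (1/16)[1*|9|^2 + 1*|-3|^2 + 2*|1 + sqrt(2)|^2 + 2*|3|^2 + 2*|1 - sqrt(2)|^2 + 4*|-3|^2 + 4*|-1|^2]
  = (1/16)[(81) + (9) + (4*sqrt(2) + 6) + (18) + (6 - 4*sqrt(2)) + (36) + (4)] = 160/16 = 10.
A character is irreducible iff <chi, chi> = 1, so this representation is reducible.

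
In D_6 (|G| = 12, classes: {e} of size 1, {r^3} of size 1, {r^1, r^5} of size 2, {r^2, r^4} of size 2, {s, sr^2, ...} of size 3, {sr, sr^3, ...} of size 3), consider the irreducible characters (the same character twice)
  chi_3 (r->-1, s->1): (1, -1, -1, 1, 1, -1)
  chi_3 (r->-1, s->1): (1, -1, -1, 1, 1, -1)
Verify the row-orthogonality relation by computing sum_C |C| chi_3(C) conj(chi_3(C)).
Sum = 12 = |G| = 12; so <chi_3, chi_3> = 1 (norm-1 confirms irreducibility).

Working: Compute term by term over conjugacy classes (|C| * chi_3(C) * conj(chi_3(C))):
  1*(1)*conj(1) + 1*(-1)*conj(-1) + 2*(-1)*conj(-1) + 2*(1)*conj(1) + 3*(1)*conj(1) + 3*(-1)*conj(-1)
  = (1) + (1) + (2) + (2) + (3) + (3)
  = 12.
Dividing by |G| = 12 gives 12/12 = 1, matching the row-orthogonality relation <chi_3, chi_3> = [chi_3 = chi_3].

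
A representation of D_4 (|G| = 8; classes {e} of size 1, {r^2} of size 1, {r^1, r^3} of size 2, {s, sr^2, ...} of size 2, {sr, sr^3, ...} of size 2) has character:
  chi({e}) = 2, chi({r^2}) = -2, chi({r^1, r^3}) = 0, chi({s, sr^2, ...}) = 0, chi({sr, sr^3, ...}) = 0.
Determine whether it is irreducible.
Irreducible: <chi, chi> = 1.

Working: <chi, chi> = (1/|G|) sum_C |C| * |chi(C)|^2 = (1/8)[1*|2|^2 + 1*|-2|^2 + 2*|0|^2 + 2*|0|^2 + 2*|0|^2]
  = (1/8)[(4) + (4) + (0) + (0) + (0)] = 8/8 = 1.
A character is irreducible iff <chi, chi> = 1, so this representation is irreducible.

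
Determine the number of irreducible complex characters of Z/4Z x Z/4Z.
16

Derivation: The number of irreducible complex representations of a finite group equals its number of conjugacy classes. Z/4Z x Z/4Z is abelian of order 16, so every element is its own conjugacy class: 16 classes, so Z/4Z x Z/4Z (order 16) has exactly 16 irreducible complex representations.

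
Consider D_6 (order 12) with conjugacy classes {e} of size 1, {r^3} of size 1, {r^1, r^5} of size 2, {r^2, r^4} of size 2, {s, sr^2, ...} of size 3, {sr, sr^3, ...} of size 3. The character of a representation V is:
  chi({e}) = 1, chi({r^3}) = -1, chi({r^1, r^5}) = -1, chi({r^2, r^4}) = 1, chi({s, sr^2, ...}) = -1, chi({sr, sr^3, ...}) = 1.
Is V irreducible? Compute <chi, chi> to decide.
Irreducible: <chi, chi> = 1.

Proof sketch: <chi, chi> = (1/|G|) sum_C |C| * |chi(C)|^2 = (1/12)[1*|1|^2 + 1*|-1|^2 + 2*|-1|^2 + 2*|1|^2 + 3*|-1|^2 + 3*|1|^2]
  = (1/12)[(1) + (1) + (2) + (2) + (3) + (3)] = 12/12 = 1.
A character is irreducible iff <chi, chi> = 1, so this representation is irreducible.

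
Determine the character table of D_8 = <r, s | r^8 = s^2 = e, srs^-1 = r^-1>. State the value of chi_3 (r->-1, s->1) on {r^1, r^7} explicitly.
Conjugacy classes: {e} of size 1, {r^4} of size 1, {r^1, r^7} of size 2, {r^2, r^6} of size 2, {r^3, r^5} of size 2, {s, sr^2, ...} of size 4, {sr, sr^3, ...} of size 4.
Character table:
  irrep \ class              {e} (size 1)  {r^4} (size 1)  {r^1, r^7} (size 2)  {r^2, r^6} (size 2)  {r^3, r^5} (size 2)  {s, sr^2, ...} (size 4)  {sr, sr^3, ...} (size 4)
  chi_1 (triv)               1             1               1                    1                    1                    1                        1                       
  chi_2 (sign: r->1, s->-1)  1             1               1                    1                    1                    -1                       -1                      
  chi_3 (r->-1, s->1)        1             1               -1                   1                    -1                   1                        -1                      
  chi_4 (r->-1, s->-1)       1             1               -1                   1                    -1                   -1                       1                       
  chi_5 (2d, j=1)            2             -2              sqrt(2)              0                    -sqrt(2)             0                        0                       
  chi_6 (2d, j=2)            2             2               0                    -2                   0                    0                        0                       
  chi_7 (2d, j=3)            2             -2              -sqrt(2)             0                    sqrt(2)              0                        0                       

Spot check: chi_3 (r->-1, s->1) on {r^1, r^7} = -1.

Why: D_8 has order 2*8 = 16 with 7 conjugacy classes, hence 7 irreducibles. Sum of squared dims 1 + 1 + 1 + 1 + 4 + 4 + 4 = 16 = |G|. Linear characters come from the abelianisation; the 2-dimensional irreps have character r^k -> 2*cos(2*pi*j*k/8), reflections -> 0.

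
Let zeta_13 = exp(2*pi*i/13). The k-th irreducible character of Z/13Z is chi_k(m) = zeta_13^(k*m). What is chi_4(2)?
chi_4(2) = zeta_13^8 = exp(-10*I*pi/13)

Solution. chi_4(2) = zeta_13^(4*2) = zeta_13^8. Since zeta_13^13 = 1, this equals zeta_13^8 = exp(2*pi*i*8/13) = exp(-10*I*pi/13).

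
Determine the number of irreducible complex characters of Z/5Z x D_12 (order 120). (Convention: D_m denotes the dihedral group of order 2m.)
45

Why: The number of irreducible complex representations of a finite group equals its number of conjugacy classes. For a direct product, #classes(G x H) = #classes(G) * #classes(H). Z/5Z has 5 classes (abelian), D_12 has 9 classes, so 5 * 9 = 45, so Z/5Z x D_12 (order 120) has exactly 45 irreducible complex representations.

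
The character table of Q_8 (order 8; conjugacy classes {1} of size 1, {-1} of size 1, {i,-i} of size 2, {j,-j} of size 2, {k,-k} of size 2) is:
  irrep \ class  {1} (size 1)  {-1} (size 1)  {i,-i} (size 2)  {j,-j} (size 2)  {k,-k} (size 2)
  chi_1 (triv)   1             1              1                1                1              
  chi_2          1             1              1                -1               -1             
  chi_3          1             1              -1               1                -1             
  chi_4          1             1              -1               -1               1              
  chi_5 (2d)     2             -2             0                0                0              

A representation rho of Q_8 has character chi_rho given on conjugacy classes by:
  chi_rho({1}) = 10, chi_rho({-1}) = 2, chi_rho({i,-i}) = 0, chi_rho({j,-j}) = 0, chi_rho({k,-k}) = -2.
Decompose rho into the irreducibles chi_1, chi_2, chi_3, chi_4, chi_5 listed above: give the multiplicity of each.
Multiplicities: chi_1: 1, chi_2: 2, chi_3: 2, chi_4: 1, chi_5: 2.

Working: Use <chi_rho, chi> = (1/|G|) sum_C |C| * chi_rho(C) * conj(chi(C)) with |G| = 8 for each irreducible chi in the table:
  <chi_rho, chi_1> = (1/8)[1*(10)*conj(1) + 1*(2)*conj(1) + 2*(0)*conj(1) + 2*(0)*conj(1) + 2*(-2)*conj(1)]
      = (1/8)[(10) + (2) + (0) + (0) + (-4)] = 8/8 = 1
  <chi_rho, chi_2> = (1/8)[1*(10)*conj(1) + 1*(2)*conj(1) + 2*(0)*conj(1) + 2*(0)*conj(-1) + 2*(-2)*conj(-1)]
      = (1/8)[(10) + (2) + (0) + (0) + (4)] = 16/8 = 2
  <chi_rho, chi_3> = (1/8)[1*(10)*conj(1) + 1*(2)*conj(1) + 2*(0)*conj(-1) + 2*(0)*conj(1) + 2*(-2)*conj(-1)]
      = (1/8)[(10) + (2) + (0) + (0) + (4)] = 16/8 = 2
  <chi_rho, chi_4> = (1/8)[1*(10)*conj(1) + 1*(2)*conj(1) + 2*(0)*conj(-1) + 2*(0)*conj(-1) + 2*(-2)*conj(1)]
      = (1/8)[(10) + (2) + (0) + (0) + (-4)] = 8/8 = 1
  <chi_rho, chi_5> = (1/8)[1*(10)*conj(2) + 1*(2)*conj(-2) + 2*(0)*conj(0) + 2*(0)*conj(0) + 2*(-2)*conj(0)]
      = (1/8)[(20) + (-4) + (0) + (0) + (0)] = 16/8 = 2
Dimension check: dim(rho) = sum (mult * dim) = 1*1 + 2*1 + 2*1 + 1*1 + 2*2 = 10 = chi_rho(e) = 10.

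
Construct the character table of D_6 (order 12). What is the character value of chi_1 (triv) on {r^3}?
Conjugacy classes: {e} of size 1, {r^3} of size 1, {r^1, r^5} of size 2, {r^2, r^4} of size 2, {s, sr^2, ...} of size 3, {sr, sr^3, ...} of size 3.
Character table:
  irrep \ class              {e} (size 1)  {r^3} (size 1)  {r^1, r^5} (size 2)  {r^2, r^4} (size 2)  {s, sr^2, ...} (size 3)  {sr, sr^3, ...} (size 3)
  chi_1 (triv)               1             1               1                    1                    1                        1                       
  chi_2 (sign: r->1, s->-1)  1             1               1                    1                    -1                       -1                      
  chi_3 (r->-1, s->1)        1             -1              -1                   1                    1                        -1                      
  chi_4 (r->-1, s->-1)       1             -1              -1                   1                    -1                       1                       
  chi_5 (2d, j=1)            2             -2              1                    -1                   0                        0                       
  chi_6 (2d, j=2)            2             2               -1                   -1                   0                        0                       

Spot check: chi_1 (triv) on {r^3} = 1.

Justification: D_6 has order 2*6 = 12 with 6 conjugacy classes, hence 6 irreducibles. Sum of squared dims 1 + 1 + 1 + 1 + 4 + 4 = 12 = |G|. Linear characters come from the abelianisation; the 2-dimensional irreps have character r^k -> 2*cos(2*pi*j*k/6), reflections -> 0.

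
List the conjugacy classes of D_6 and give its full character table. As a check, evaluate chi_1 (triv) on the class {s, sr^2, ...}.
Conjugacy classes: {e} of size 1, {r^3} of size 1, {r^1, r^5} of size 2, {r^2, r^4} of size 2, {s, sr^2, ...} of size 3, {sr, sr^3, ...} of size 3.
Character table:
  irrep \ class              {e} (size 1)  {r^3} (size 1)  {r^1, r^5} (size 2)  {r^2, r^4} (size 2)  {s, sr^2, ...} (size 3)  {sr, sr^3, ...} (size 3)
  chi_1 (triv)               1             1               1                    1                    1                        1                       
  chi_2 (sign: r->1, s->-1)  1             1               1                    1                    -1                       -1                      
  chi_3 (r->-1, s->1)        1             -1              -1                   1                    1                        -1                      
  chi_4 (r->-1, s->-1)       1             -1              -1                   1                    -1                       1                       
  chi_5 (2d, j=1)            2             -2              1                    -1                   0                        0                       
  chi_6 (2d, j=2)            2             2               -1                   -1                   0                        0                       

Spot check: chi_1 (triv) on {s, sr^2, ...} = 1.

Derivation: D_6 has order 2*6 = 12 with 6 conjugacy classes, hence 6 irreducibles. Sum of squared dims 1 + 1 + 1 + 1 + 4 + 4 = 12 = |G|. Linear characters come from the abelianisation; the 2-dimensional irreps have character r^k -> 2*cos(2*pi*j*k/6), reflections -> 0.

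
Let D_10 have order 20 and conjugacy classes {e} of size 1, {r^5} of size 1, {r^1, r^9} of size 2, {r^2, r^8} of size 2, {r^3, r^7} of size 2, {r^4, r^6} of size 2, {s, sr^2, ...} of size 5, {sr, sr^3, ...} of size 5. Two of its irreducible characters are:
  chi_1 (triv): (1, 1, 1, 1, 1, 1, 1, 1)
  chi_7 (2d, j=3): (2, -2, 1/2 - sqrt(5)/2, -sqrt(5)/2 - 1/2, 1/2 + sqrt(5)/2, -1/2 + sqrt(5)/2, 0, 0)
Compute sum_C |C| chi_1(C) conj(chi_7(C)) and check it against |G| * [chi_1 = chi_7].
Sum = 0; so <chi_1, chi_7> = 0 (distinct irreducibles are orthogonal).

Explanation: Compute term by term over conjugacy classes (|C| * chi_1(C) * conj(chi_7(C))):
  1*(1)*conj(2) + 1*(1)*conj(-2) + 2*(1)*conj(1/2 - sqrt(5)/2) + 2*(1)*conj(-sqrt(5)/2 - 1/2) + 2*(1)*conj(1/2 + sqrt(5)/2) + 2*(1)*conj(-1/2 + sqrt(5)/2) + 5*(1)*conj(0) + 5*(1)*conj(0)
  = (2) + (-2) + (1 - sqrt(5)) + (-sqrt(5) - 1) + (1 + sqrt(5)) + (-1 + sqrt(5)) + (0) + (0)
  = 0.
Dividing by |G| = 20 gives 0/20 = 0, matching the row-orthogonality relation <chi_1, chi_7> = [chi_1 = chi_7].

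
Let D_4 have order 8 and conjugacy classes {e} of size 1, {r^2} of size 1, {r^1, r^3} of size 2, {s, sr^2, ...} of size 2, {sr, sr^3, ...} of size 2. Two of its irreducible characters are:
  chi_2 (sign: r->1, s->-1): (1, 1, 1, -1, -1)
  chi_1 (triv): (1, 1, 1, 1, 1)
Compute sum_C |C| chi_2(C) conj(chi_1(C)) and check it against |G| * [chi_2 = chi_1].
Sum = 0; so <chi_2, chi_1> = 0 (distinct irreducibles are orthogonal).

Argument: Compute term by term over conjugacy classes (|C| * chi_2(C) * conj(chi_1(C))):
  1*(1)*conj(1) + 1*(1)*conj(1) + 2*(1)*conj(1) + 2*(-1)*conj(1) + 2*(-1)*conj(1)
  = (1) + (1) + (2) + (-2) + (-2)
  = 0.
Dividing by |G| = 8 gives 0/8 = 0, matching the row-orthogonality relation <chi_2, chi_1> = [chi_2 = chi_1].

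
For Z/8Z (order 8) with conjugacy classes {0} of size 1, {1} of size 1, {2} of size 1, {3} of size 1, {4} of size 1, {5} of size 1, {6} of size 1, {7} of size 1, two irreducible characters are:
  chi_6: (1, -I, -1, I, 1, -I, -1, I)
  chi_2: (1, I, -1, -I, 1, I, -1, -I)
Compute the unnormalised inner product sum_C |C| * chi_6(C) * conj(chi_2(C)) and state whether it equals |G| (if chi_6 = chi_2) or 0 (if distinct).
Sum = 0; so <chi_6, chi_2> = 0 (distinct irreducibles are orthogonal).

Working: Compute term by term over conjugacy classes (|C| * chi_6(C) * conj(chi_2(C))):
  1*(1)*conj(1) + 1*(-I)*conj(I) + 1*(-1)*conj(-1) + 1*(I)*conj(-I) + 1*(1)*conj(1) + 1*(-I)*conj(I) + 1*(-1)*conj(-1) + 1*(I)*conj(-I)
  = (1) + (-1) + (1) + (-1) + (1) + (-1) + (1) + (-1)
  = 0.
(Exp terms are combined using exp(i*s)*conj(exp(i*t)) = exp(i*(s-t)), and sums of them are collapsed using the identity that for every m > 1 the m distinct m-th roots of unity sum to 0, e.g. 1 + exp(2*I*pi/3) + exp(-2*I*pi/3) = 0.)
Dividing by |G| = 8 gives 0/8 = 0, matching the row-orthogonality relation <chi_6, chi_2> = [chi_6 = chi_2].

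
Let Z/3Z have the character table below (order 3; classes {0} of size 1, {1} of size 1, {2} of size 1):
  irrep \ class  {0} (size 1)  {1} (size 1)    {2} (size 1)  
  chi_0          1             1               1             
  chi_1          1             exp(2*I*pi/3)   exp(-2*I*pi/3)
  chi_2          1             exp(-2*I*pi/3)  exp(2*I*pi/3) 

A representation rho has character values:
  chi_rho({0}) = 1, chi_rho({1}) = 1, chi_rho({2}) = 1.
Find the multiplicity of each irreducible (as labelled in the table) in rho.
Multiplicities: chi_0: 1, chi_1: 0, chi_2: 0.

Explanation: Use <chi_rho, chi> = (1/|G|) sum_C |C| * chi_rho(C) * conj(chi(C)) with |G| = 3 for each irreducible chi in the table:
  <chi_rho, chi_0> = (1/3)[1*(1)*conj(1) + 1*(1)*conj(1) + 1*(1)*conj(1)]
      = (1/3)[(1) + (1) + (1)] = 3/3 = 1
  <chi_rho, chi_1> = (1/3)[1*(1)*conj(1) + 1*(1)*conj(exp(2*I*pi/3)) + 1*(1)*conj(exp(-2*I*pi/3))]
      = (1/3)[(1) + (exp(-2*I*pi/3)) + (exp(2*I*pi/3))] = 0/3 = 0
  <chi_rho, chi_2> = (1/3)[1*(1)*conj(1) + 1*(1)*conj(exp(-2*I*pi/3)) + 1*(1)*conj(exp(2*I*pi/3))]
      = (1/3)[(1) + (exp(2*I*pi/3)) + (exp(-2*I*pi/3))] = 0/3 = 0
(Exp terms are combined using exp(i*s)*conj(exp(i*t)) = exp(i*(s-t)), and sums of them are collapsed using the identity that for every m > 1 the m distinct m-th roots of unity sum to 0, e.g. 1 + exp(2*I*pi/3) + exp(-2*I*pi/3) = 0.)
Dimension check: dim(rho) = sum (mult * dim) = 1*1 + 0*1 + 0*1 = 1 = chi_rho(e) = 1.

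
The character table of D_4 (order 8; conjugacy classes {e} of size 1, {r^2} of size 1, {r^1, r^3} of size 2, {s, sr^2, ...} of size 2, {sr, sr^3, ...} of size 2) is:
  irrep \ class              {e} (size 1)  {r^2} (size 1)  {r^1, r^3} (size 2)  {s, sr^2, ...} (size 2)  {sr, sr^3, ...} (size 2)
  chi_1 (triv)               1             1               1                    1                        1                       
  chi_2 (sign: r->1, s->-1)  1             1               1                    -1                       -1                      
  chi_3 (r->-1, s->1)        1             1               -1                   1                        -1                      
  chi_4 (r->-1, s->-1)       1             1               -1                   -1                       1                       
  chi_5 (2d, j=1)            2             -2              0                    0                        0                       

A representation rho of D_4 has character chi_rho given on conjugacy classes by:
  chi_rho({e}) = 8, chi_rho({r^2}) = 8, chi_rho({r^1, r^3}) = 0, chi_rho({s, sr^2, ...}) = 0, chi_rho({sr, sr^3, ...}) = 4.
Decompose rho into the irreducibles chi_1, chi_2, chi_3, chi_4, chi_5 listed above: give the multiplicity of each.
Multiplicities: chi_1: 3, chi_2: 1, chi_3: 1, chi_4: 3, chi_5: 0.

Working: Use <chi_rho, chi> = (1/|G|) sum_C |C| * chi_rho(C) * conj(chi(C)) with |G| = 8 for each irreducible chi in the table:
  <chi_rho, chi_1> = (1/8)[1*(8)*conj(1) + 1*(8)*conj(1) + 2*(0)*conj(1) + 2*(0)*conj(1) + 2*(4)*conj(1)]
      = (1/8)[(8) + (8) + (0) + (0) + (8)] = 24/8 = 3
  <chi_rho, chi_2> = (1/8)[1*(8)*conj(1) + 1*(8)*conj(1) + 2*(0)*conj(1) + 2*(0)*conj(-1) + 2*(4)*conj(-1)]
      = (1/8)[(8) + (8) + (0) + (0) + (-8)] = 8/8 = 1
  <chi_rho, chi_3> = (1/8)[1*(8)*conj(1) + 1*(8)*conj(1) + 2*(0)*conj(-1) + 2*(0)*conj(1) + 2*(4)*conj(-1)]
      = (1/8)[(8) + (8) + (0) + (0) + (-8)] = 8/8 = 1
  <chi_rho, chi_4> = (1/8)[1*(8)*conj(1) + 1*(8)*conj(1) + 2*(0)*conj(-1) + 2*(0)*conj(-1) + 2*(4)*conj(1)]
      = (1/8)[(8) + (8) + (0) + (0) + (8)] = 24/8 = 3
  <chi_rho, chi_5> = (1/8)[1*(8)*conj(2) + 1*(8)*conj(-2) + 2*(0)*conj(0) + 2*(0)*conj(0) + 2*(4)*conj(0)]
      = (1/8)[(16) + (-16) + (0) + (0) + (0)] = 0/8 = 0
Dimension check: dim(rho) = sum (mult * dim) = 3*1 + 1*1 + 1*1 + 3*1 + 0*2 = 8 = chi_rho(e) = 8.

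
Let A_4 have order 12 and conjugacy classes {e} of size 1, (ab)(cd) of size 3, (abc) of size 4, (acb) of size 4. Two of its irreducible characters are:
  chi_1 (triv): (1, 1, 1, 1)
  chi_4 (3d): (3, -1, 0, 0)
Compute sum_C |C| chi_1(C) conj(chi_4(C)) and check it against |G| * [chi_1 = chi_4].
Sum = 0; so <chi_1, chi_4> = 0 (distinct irreducibles are orthogonal).

Derivation: Compute term by term over conjugacy classes (|C| * chi_1(C) * conj(chi_4(C))):
  1*(1)*conj(3) + 3*(1)*conj(-1) + 4*(1)*conj(0) + 4*(1)*conj(0)
  = (3) + (-3) + (0) + (0)
  = 0.
(Exp terms are combined using exp(i*s)*conj(exp(i*t)) = exp(i*(s-t)), and sums of them are collapsed using the identity that for every m > 1 the m distinct m-th roots of unity sum to 0, e.g. 1 + exp(2*I*pi/3) + exp(-2*I*pi/3) = 0.)
Dividing by |G| = 12 gives 0/12 = 0, matching the row-orthogonality relation <chi_1, chi_4> = [chi_1 = chi_4].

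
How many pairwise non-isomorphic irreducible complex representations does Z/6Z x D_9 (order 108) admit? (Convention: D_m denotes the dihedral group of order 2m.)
36

Derivation: The number of irreducible complex representations of a finite group equals its number of conjugacy classes. For a direct product, #classes(G x H) = #classes(G) * #classes(H). Z/6Z has 6 classes (abelian), D_9 has 6 classes, so 6 * 6 = 36, so Z/6Z x D_9 (order 108) has exactly 36 irreducible complex representations.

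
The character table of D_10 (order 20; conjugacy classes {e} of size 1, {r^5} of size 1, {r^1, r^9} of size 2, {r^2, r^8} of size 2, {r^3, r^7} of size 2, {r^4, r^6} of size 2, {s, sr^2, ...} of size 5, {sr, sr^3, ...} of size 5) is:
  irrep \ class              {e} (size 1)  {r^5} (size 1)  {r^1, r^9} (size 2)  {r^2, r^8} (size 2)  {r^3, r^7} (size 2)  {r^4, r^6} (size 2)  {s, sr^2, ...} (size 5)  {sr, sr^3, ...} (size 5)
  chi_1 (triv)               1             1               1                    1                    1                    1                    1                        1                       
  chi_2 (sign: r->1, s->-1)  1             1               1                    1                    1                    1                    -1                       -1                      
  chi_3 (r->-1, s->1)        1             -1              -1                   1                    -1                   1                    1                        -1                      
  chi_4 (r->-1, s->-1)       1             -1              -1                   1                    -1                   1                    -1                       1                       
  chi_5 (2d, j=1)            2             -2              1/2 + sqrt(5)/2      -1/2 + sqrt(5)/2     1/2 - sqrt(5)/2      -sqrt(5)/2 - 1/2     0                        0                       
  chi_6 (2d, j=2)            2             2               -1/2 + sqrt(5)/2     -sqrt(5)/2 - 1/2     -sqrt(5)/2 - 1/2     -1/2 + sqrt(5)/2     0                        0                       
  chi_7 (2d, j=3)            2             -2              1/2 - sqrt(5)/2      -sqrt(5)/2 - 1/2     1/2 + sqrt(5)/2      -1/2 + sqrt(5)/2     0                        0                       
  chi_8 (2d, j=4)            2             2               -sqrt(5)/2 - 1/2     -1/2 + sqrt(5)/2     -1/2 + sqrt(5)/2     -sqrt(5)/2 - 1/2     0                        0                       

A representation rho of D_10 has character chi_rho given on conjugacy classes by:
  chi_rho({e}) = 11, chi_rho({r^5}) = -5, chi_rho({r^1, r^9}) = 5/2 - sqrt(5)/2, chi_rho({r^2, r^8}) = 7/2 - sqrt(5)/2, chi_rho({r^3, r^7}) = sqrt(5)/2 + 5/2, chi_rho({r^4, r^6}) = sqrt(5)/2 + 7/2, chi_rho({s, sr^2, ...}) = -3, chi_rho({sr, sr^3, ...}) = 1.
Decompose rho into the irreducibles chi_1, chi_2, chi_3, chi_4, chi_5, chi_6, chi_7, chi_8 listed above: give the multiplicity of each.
Multiplicities: chi_1: 1, chi_2: 2, chi_3: 0, chi_4: 2, chi_5: 1, chi_6: 0, chi_7: 2, chi_8: 0.

Why: Use <chi_rho, chi> = (1/|G|) sum_C |C| * chi_rho(C) * conj(chi(C)) with |G| = 20 for each irreducible chi in the table:
  <chi_rho, chi_1> = (1/20)[1*(11)*conj(1) + 1*(-5)*conj(1) + 2*(5/2 - sqrt(5)/2)*conj(1) + 2*(7/2 - sqrt(5)/2)*conj(1) + 2*(sqrt(5)/2 + 5/2)*conj(1) + 2*(sqrt(5)/2 + 7/2)*conj(1) + 5*(-3)*conj(1) + 5*(1)*conj(1)]
      = (1/20)[(11) + (-5) + (5 - sqrt(5)) + (7 - sqrt(5)) + (sqrt(5) + 5) + (sqrt(5) + 7) + (-15) + (5)] = 20/20 = 1
  <chi_rho, chi_2> = (1/20)[1*(11)*conj(1) + 1*(-5)*conj(1) + 2*(5/2 - sqrt(5)/2)*conj(1) + 2*(7/2 - sqrt(5)/2)*conj(1) + 2*(sqrt(5)/2 + 5/2)*conj(1) + 2*(sqrt(5)/2 + 7/2)*conj(1) + 5*(-3)*conj(-1) + 5*(1)*conj(-1)]
      = (1/20)[(11) + (-5) + (5 - sqrt(5)) + (7 - sqrt(5)) + (sqrt(5) + 5) + (sqrt(5) + 7) + (15) + (-5)] = 40/20 = 2
  <chi_rho, chi_3> = (1/20)[1*(11)*conj(1) + 1*(-5)*conj(-1) + 2*(5/2 - sqrt(5)/2)*conj(-1) + 2*(7/2 - sqrt(5)/2)*conj(1) + 2*(sqrt(5)/2 + 5/2)*conj(-1) + 2*(sqrt(5)/2 + 7/2)*conj(1) + 5*(-3)*conj(1) + 5*(1)*conj(-1)]
      = (1/20)[(11) + (5) + (-5 + sqrt(5)) + (7 - sqrt(5)) + (-5 - sqrt(5)) + (sqrt(5) + 7) + (-15) + (-5)] = 0/20 = 0
  <chi_rho, chi_4> = (1/20)[1*(11)*conj(1) + 1*(-5)*conj(-1) + 2*(5/2 - sqrt(5)/2)*conj(-1) + 2*(7/2 - sqrt(5)/2)*conj(1) + 2*(sqrt(5)/2 + 5/2)*conj(-1) + 2*(sqrt(5)/2 + 7/2)*conj(1) + 5*(-3)*conj(-1) + 5*(1)*conj(1)]
      = (1/20)[(11) + (5) + (-5 + sqrt(5)) + (7 - sqrt(5)) + (-5 - sqrt(5)) + (sqrt(5) + 7) + (15) + (5)] = 40/20 = 2
  <chi_rho, chi_5> = (1/20)[1*(11)*conj(2) + 1*(-5)*conj(-2) + 2*(5/2 - sqrt(5)/2)*conj(1/2 + sqrt(5)/2) + 2*(7/2 - sqrt(5)/2)*conj(-1/2 + sqrt(5)/2) + 2*(sqrt(5)/2 + 5/2)*conj(1/2 - sqrt(5)/2) + 2*(sqrt(5)/2 + 7/2)*conj(-sqrt(5)/2 - 1/2) + 5*(-3)*conj(0) + 5*(1)*conj(0)]
      = (1/20)[(22) + (10) + (2*sqrt(5)) + (-6 + 4*sqrt(5)) + (-2*sqrt(5)) + (-4*sqrt(5) - 6) + (0) + (0)] = 20/20 = 1
  <chi_rho, chi_6> = (1/20)[1*(11)*conj(2) + 1*(-5)*conj(2) + 2*(5/2 - sqrt(5)/2)*conj(-1/2 + sqrt(5)/2) + 2*(7/2 - sqrt(5)/2)*conj(-sqrt(5)/2 - 1/2) + 2*(sqrt(5)/2 + 5/2)*conj(-sqrt(5)/2 - 1/2) + 2*(sqrt(5)/2 + 7/2)*conj(-1/2 + sqrt(5)/2) + 5*(-3)*conj(0) + 5*(1)*conj(0)]
      = (1/20)[(22) + (-10) + (-5 + 3*sqrt(5)) + (-3*sqrt(5) - 1) + (-3*sqrt(5) - 5) + (-1 + 3*sqrt(5)) + (0) + (0)] = 0/20 = 0
  <chi_rho, chi_7> = (1/20)[1*(11)*conj(2) + 1*(-5)*conj(-2) + 2*(5/2 - sqrt(5)/2)*conj(1/2 - sqrt(5)/2) + 2*(7/2 - sqrt(5)/2)*conj(-sqrt(5)/2 - 1/2) + 2*(sqrt(5)/2 + 5/2)*conj(1/2 + sqrt(5)/2) + 2*(sqrt(5)/2 + 7/2)*conj(-1/2 + sqrt(5)/2) + 5*(-3)*conj(0) + 5*(1)*conj(0)]
      = (1/20)[(22) + (10) + (5 - 3*sqrt(5)) + (-3*sqrt(5) - 1) + (5 + 3*sqrt(5)) + (-1 + 3*sqrt(5)) + (0) + (0)] = 40/20 = 2
  <chi_rho, chi_8> = (1/20)[1*(11)*conj(2) + 1*(-5)*conj(2) + 2*(5/2 - sqrt(5)/2)*conj(-sqrt(5)/2 - 1/2) + 2*(7/2 - sqrt(5)/2)*conj(-1/2 + sqrt(5)/2) + 2*(sqrt(5)/2 + 5/2)*conj(-1/2 + sqrt(5)/2) + 2*(sqrt(5)/2 + 7/2)*conj(-sqrt(5)/2 - 1/2) + 5*(-3)*conj(0) + 5*(1)*conj(0)]
      = (1/20)[(22) + (-10) + (-2*sqrt(5)) + (-6 + 4*sqrt(5)) + (2*sqrt(5)) + (-4*sqrt(5) - 6) + (0) + (0)] = 0/20 = 0
Dimension check: dim(rho) = sum (mult * dim) = 1*1 + 2*1 + 0*1 + 2*1 + 1*2 + 0*2 + 2*2 + 0*2 = 11 = chi_rho(e) = 11.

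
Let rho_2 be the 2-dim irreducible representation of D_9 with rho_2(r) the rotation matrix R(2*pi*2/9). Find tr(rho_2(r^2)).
chi_{rho_2}(r^2) = 2*cos(2*pi*2*2/9) = -2*cos(pi/9)

Derivation: rho_2(r^2) is rotation by angle 2*pi*2*2/9, whose trace is 2*cos(2*pi*2*2/9) = -2*cos(pi/9).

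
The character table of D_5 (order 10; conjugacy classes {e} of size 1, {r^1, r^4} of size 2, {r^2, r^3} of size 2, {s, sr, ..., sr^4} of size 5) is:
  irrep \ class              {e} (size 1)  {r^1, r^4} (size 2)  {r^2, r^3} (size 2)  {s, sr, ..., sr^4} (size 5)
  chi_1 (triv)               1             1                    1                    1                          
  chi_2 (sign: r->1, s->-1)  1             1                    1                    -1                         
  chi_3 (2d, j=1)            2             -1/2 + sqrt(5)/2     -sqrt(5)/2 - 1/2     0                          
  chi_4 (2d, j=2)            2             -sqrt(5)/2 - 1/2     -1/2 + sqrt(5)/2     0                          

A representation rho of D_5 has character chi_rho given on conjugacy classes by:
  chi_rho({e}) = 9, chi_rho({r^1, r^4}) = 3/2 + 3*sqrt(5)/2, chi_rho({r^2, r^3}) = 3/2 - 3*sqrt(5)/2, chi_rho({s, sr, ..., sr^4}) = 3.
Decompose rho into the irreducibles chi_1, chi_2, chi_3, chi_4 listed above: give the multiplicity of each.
Multiplicities: chi_1: 3, chi_2: 0, chi_3: 3, chi_4: 0.

Argument: Use <chi_rho, chi> = (1/|G|) sum_C |C| * chi_rho(C) * conj(chi(C)) with |G| = 10 for each irreducible chi in the table:
  <chi_rho, chi_1> = (1/10)[1*(9)*conj(1) + 2*(3/2 + 3*sqrt(5)/2)*conj(1) + 2*(3/2 - 3*sqrt(5)/2)*conj(1) + 5*(3)*conj(1)]
      = (1/10)[(9) + (3 + 3*sqrt(5)) + (3 - 3*sqrt(5)) + (15)] = 30/10 = 3
  <chi_rho, chi_2> = (1/10)[1*(9)*conj(1) + 2*(3/2 + 3*sqrt(5)/2)*conj(1) + 2*(3/2 - 3*sqrt(5)/2)*conj(1) + 5*(3)*conj(-1)]
      = (1/10)[(9) + (3 + 3*sqrt(5)) + (3 - 3*sqrt(5)) + (-15)] = 0/10 = 0
  <chi_rho, chi_3> = (1/10)[1*(9)*conj(2) + 2*(3/2 + 3*sqrt(5)/2)*conj(-1/2 + sqrt(5)/2) + 2*(3/2 - 3*sqrt(5)/2)*conj(-sqrt(5)/2 - 1/2) + 5*(3)*conj(0)]
      = (1/10)[(18) + (6) + (6) + (0)] = 30/10 = 3
  <chi_rho, chi_4> = (1/10)[1*(9)*conj(2) + 2*(3/2 + 3*sqrt(5)/2)*conj(-sqrt(5)/2 - 1/2) + 2*(3/2 - 3*sqrt(5)/2)*conj(-1/2 + sqrt(5)/2) + 5*(3)*conj(0)]
      = (1/10)[(18) + (-9 - 3*sqrt(5)) + (-9 + 3*sqrt(5)) + (0)] = 0/10 = 0
Dimension check: dim(rho) = sum (mult * dim) = 3*1 + 0*1 + 3*2 + 0*2 = 9 = chi_rho(e) = 9.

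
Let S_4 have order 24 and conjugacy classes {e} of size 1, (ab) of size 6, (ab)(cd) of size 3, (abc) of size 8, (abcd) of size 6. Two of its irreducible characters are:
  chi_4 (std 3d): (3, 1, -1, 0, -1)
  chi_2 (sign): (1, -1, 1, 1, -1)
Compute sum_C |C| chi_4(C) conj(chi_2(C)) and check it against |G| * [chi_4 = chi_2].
Sum = 0; so <chi_4, chi_2> = 0 (distinct irreducibles are orthogonal).

Derivation: Compute term by term over conjugacy classes (|C| * chi_4(C) * conj(chi_2(C))):
  1*(3)*conj(1) + 6*(1)*conj(-1) + 3*(-1)*conj(1) + 8*(0)*conj(1) + 6*(-1)*conj(-1)
  = (3) + (-6) + (-3) + (0) + (6)
  = 0.
Dividing by |G| = 24 gives 0/24 = 0, matching the row-orthogonality relation <chi_4, chi_2> = [chi_4 = chi_2].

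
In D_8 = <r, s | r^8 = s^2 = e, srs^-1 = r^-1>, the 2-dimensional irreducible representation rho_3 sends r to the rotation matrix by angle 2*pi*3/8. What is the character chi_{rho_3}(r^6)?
chi_{rho_3}(r^6) = 2*cos(2*pi*3*6/8) = 0

Working: rho_3(r^6) is rotation by angle 2*pi*3*6/8, whose trace is 2*cos(2*pi*3*6/8) = 0.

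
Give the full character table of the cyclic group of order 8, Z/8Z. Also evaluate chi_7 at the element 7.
Character table of Z/8Z (irreps indexed chi_0,...,chi_7 with chi_k(m) = zeta_8^(k*m), zeta_8 = exp(2*pi*i/8)):
  irrep \ class  {0} (size 1)  {1} (size 1)    {2} (size 1)  {3} (size 1)    {4} (size 1)  {5} (size 1)    {6} (size 1)  {7} (size 1)  
  chi_0          1             1               1             1               1             1               1             1             
  chi_1          1             exp(I*pi/4)     I             exp(3*I*pi/4)   -1            exp(-3*I*pi/4)  -I            exp(-I*pi/4)  
  chi_2          1             I               -1            -I              1             I               -1            -I            
  chi_3          1             exp(3*I*pi/4)   -I            exp(I*pi/4)     -1            exp(-I*pi/4)    I             exp(-3*I*pi/4)
  chi_4          1             -1              1             -1              1             -1              1             -1            
  chi_5          1             exp(-3*I*pi/4)  I             exp(-I*pi/4)    -1            exp(I*pi/4)     -I            exp(3*I*pi/4) 
  chi_6          1             -I              -1            I               1             -I              -1            I             
  chi_7          1             exp(-I*pi/4)    -I            exp(-3*I*pi/4)  -1            exp(3*I*pi/4)   I             exp(I*pi/4)   

Spot check: chi_7(7) = zeta_8^(7*7) = zeta_8^49 = exp(I*pi/4).

Solution. Z/8Z is abelian, so all 8 irreducible complex representations are 1-dimensional. They are given by chi_k(m) = zeta_8^(k*m) for k = 0,...,7. Row orthogonality: sum_m chi_k(m) conj(chi_l(m)) = 8 * [k = l].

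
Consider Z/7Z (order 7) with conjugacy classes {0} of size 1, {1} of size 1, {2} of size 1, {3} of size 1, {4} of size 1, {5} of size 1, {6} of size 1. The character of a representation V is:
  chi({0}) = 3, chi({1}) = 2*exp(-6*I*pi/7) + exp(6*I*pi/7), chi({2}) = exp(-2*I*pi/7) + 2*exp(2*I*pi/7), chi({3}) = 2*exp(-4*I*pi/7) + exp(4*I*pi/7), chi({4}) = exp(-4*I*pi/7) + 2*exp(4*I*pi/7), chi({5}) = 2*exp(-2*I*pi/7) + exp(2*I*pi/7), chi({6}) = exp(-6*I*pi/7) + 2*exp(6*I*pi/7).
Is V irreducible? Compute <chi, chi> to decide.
Not irreducible (reducible): <chi, chi> = 5 > 1.

Justification: <chi, chi> = (1/|G|) sum_C |C| * |chi(C)|^2 = (1/7)[1*|3|^2 + 1*|2*exp(-6*I*pi/7) + exp(6*I*pi/7)|^2 + 1*|exp(-2*I*pi/7) + 2*exp(2*I*pi/7)|^2 + 1*|2*exp(-4*I*pi/7) + exp(4*I*pi/7)|^2 + 1*|exp(-4*I*pi/7) + 2*exp(4*I*pi/7)|^2 + 1*|2*exp(-2*I*pi/7) + exp(2*I*pi/7)|^2 + 1*|exp(-6*I*pi/7) + 2*exp(6*I*pi/7)|^2]
  = (1/7)[(9) + (5 + 2*exp(-2*I*pi/7) + 2*exp(2*I*pi/7)) + (5 + 2*exp(-4*I*pi/7) + 2*exp(4*I*pi/7)) + (5 + 2*exp(-6*I*pi/7) + 2*exp(6*I*pi/7)) + (5 + 2*exp(-6*I*pi/7) + 2*exp(6*I*pi/7)) + (5 + 2*exp(-4*I*pi/7) + 2*exp(4*I*pi/7)) + (5 + 2*exp(-2*I*pi/7) + 2*exp(2*I*pi/7))] = 35/7 = 5.
(Exp terms are combined using exp(i*s)*conj(exp(i*t)) = exp(i*(s-t)), and sums of them are collapsed using the identity that for every m > 1 the m distinct m-th roots of unity sum to 0, e.g. 1 + exp(2*I*pi/3) + exp(-2*I*pi/3) = 0.)
A character is irreducible iff <chi, chi> = 1, so this representation is reducible.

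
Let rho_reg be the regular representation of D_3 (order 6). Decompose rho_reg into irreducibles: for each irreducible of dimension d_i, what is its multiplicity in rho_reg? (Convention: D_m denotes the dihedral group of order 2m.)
Each irreducible V_i of dimension d_i appears with multiplicity d_i, i.e. rho_reg = (direct sum over all irreducibles V_i) d_i V_i. The irreducible dimensions for D_3 are 1, 1, 2: 2 irreducibles of dimension 1, each with multiplicity 1; 1 irreducible of dimension 2, with multiplicity 2. Total dimension 2*1*1 + 1*2*2 = 6 = |G|.

Justification: General theorem: in the regular representation of a finite group G, each irreducible appears with multiplicity equal to its dimension. Check: dim(rho_reg) = sum d_i^2 = 1 + 1 + 4 = 6 = |G|.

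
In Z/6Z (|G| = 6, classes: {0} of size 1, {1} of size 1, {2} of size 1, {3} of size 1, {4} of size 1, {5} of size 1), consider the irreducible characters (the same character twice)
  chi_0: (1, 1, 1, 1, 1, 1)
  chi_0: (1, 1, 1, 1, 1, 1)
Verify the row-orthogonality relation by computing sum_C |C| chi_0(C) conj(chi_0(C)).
Sum = 6 = |G| = 6; so <chi_0, chi_0> = 1 (norm-1 confirms irreducibility).

Explanation: Compute term by term over conjugacy classes (|C| * chi_0(C) * conj(chi_0(C))):
  1*(1)*conj(1) + 1*(1)*conj(1) + 1*(1)*conj(1) + 1*(1)*conj(1) + 1*(1)*conj(1) + 1*(1)*conj(1)
  = (1) + (1) + (1) + (1) + (1) + (1)
  = 6.
(Exp terms are combined using exp(i*s)*conj(exp(i*t)) = exp(i*(s-t)), and sums of them are collapsed using the identity that for every m > 1 the m distinct m-th roots of unity sum to 0, e.g. 1 + exp(2*I*pi/3) + exp(-2*I*pi/3) = 0.)
Dividing by |G| = 6 gives 6/6 = 1, matching the row-orthogonality relation <chi_0, chi_0> = [chi_0 = chi_0].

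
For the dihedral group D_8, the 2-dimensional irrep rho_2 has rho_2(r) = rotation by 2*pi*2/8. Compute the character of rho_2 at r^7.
chi_{rho_2}(r^7) = 2*cos(2*pi*2*7/8) = 0

Justification: rho_2(r^7) is rotation by angle 2*pi*2*7/8, whose trace is 2*cos(2*pi*2*7/8) = 0.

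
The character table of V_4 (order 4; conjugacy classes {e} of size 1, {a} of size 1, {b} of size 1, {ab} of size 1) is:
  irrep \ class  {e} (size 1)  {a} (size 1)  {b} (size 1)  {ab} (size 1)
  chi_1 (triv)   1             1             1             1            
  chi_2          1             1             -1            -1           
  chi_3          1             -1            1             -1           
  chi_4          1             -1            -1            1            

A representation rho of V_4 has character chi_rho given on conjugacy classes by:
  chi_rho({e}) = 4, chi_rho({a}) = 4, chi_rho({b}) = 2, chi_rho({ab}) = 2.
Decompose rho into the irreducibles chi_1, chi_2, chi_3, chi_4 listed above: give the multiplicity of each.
Multiplicities: chi_1: 3, chi_2: 1, chi_3: 0, chi_4: 0.

Explanation: Use <chi_rho, chi> = (1/|G|) sum_C |C| * chi_rho(C) * conj(chi(C)) with |G| = 4 for each irreducible chi in the table:
  <chi_rho, chi_1> = (1/4)[1*(4)*conj(1) + 1*(4)*conj(1) + 1*(2)*conj(1) + 1*(2)*conj(1)]
      = (1/4)[(4) + (4) + (2) + (2)] = 12/4 = 3
  <chi_rho, chi_2> = (1/4)[1*(4)*conj(1) + 1*(4)*conj(1) + 1*(2)*conj(-1) + 1*(2)*conj(-1)]
      = (1/4)[(4) + (4) + (-2) + (-2)] = 4/4 = 1
  <chi_rho, chi_3> = (1/4)[1*(4)*conj(1) + 1*(4)*conj(-1) + 1*(2)*conj(1) + 1*(2)*conj(-1)]
      = (1/4)[(4) + (-4) + (2) + (-2)] = 0/4 = 0
  <chi_rho, chi_4> = (1/4)[1*(4)*conj(1) + 1*(4)*conj(-1) + 1*(2)*conj(-1) + 1*(2)*conj(1)]
      = (1/4)[(4) + (-4) + (-2) + (2)] = 0/4 = 0
Dimension check: dim(rho) = sum (mult * dim) = 3*1 + 1*1 + 0*1 + 0*1 = 4 = chi_rho(e) = 4.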